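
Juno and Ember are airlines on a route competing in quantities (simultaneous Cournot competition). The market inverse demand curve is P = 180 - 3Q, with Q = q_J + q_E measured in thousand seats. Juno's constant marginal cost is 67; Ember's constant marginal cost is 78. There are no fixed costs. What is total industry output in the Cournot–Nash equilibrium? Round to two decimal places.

23.89

Juno's profit: π_J = (180 - 3Q)q_J - (67q_J). Setting ∂π_J/∂q_J = 0: 113 - 6q_J - 3(q_E) = 0.
Ember's profit: π_E = (180 - 3Q)q_E - (78q_E). Setting ∂π_E/∂q_E = 0: 102 - 6q_E - 3(q_J) = 0.
Rearranging gives the reaction functions q_J = (113 - 3q_E)/6 and q_E = (102 - 3q_J)/6.
Solving the pair: q_J = 124/9, q_E = 91/9.
Total output Q = 124/9 + 91/9 = 215/9.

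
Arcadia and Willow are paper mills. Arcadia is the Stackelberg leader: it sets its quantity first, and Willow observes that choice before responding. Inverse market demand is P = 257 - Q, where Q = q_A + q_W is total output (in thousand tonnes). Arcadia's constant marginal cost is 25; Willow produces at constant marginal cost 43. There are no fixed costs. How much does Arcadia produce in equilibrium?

The follower Willow best-responds to any q_A: π_W = (257 - Q)q_W - 43q_W.
Setting the follower's marginal profit to zero, 214 - q_A - 2q_W = 0, i.e. q_W = (214 - q_A)/2.
Arcadia substitutes q_W(q_A) into its own profit: π_A = q_A(257 - q_A - (214 - q_A)/2) - 25q_A = (150 - (1/2)q_A)q_A - 25q_A.
Leader FOC: 125 - q_A = 0, so q_A = 125.
Then q_W = (214 - 125)/2 = 89/2.

125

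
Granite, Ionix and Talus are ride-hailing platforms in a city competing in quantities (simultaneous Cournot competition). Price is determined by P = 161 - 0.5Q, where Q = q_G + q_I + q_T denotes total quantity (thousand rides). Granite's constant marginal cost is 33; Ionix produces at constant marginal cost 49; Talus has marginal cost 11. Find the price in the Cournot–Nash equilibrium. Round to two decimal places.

Granite's profit: π_G = (161 - 0.5Q)q_G - (33q_G). Setting ∂π_G/∂q_G = 0: 128 - q_G - (1/2)(q_I + q_T) = 0.
Ionix's profit: π_I = (161 - 0.5Q)q_I - (49q_I). Setting ∂π_I/∂q_I = 0: 112 - q_I - (1/2)(q_G + q_T) = 0.
Talus's profit: π_T = (161 - 0.5Q)q_T - (11q_T). Setting ∂π_T/∂q_T = 0: 150 - q_T - (1/2)(q_G + q_I) = 0.
Adding the 3 first-order conditions: 390 − 2Q = 0, so Q = 195.
Back-substituting: q_G = (128 − 195/2)/(1/2) = 61, q_I = (112 − 195/2)/(1/2) = 29, q_T = (150 − 195/2)/(1/2) = 105.
Total output Q = 195, so price P = 161 - (1/2)·195 = 127/2.

63.50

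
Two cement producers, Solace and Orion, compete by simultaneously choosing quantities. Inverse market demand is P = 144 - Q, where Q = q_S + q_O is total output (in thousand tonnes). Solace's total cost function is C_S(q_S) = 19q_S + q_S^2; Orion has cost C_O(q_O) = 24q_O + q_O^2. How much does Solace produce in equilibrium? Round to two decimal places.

Solace's profit: π_S = (144 - Q)q_S - (19q_S + q_S²). Setting ∂π_S/∂q_S = 0: 125 - 4q_S - (q_O) = 0.
Orion's first-order condition: 120 - 4q_O - (q_S) = 0.
Rearranging gives the reaction functions q_S = (125 - q_O)/4 and q_O = (120 - q_S)/4.
Substituting one into the other gives q_S = 76/3 and q_O = 71/3.

25.33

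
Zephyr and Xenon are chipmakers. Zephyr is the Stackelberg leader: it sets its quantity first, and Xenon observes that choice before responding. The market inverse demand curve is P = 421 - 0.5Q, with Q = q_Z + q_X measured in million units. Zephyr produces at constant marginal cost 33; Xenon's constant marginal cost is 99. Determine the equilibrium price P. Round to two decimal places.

146.50

The follower Xenon best-responds to any q_Z: π_X = (421 - 0.5Q)q_X - 99q_X.
∂π_X/∂q_X = 322 - (1/2)q_Z - q_X = 0 gives the reaction function q_X = (322 - (1/2)q_Z).
The leader anticipates this reaction. Substituting into P = 421 - 0.5Q gives P = 260 - (1/4)q_Z, so π_Z = (260 - (1/4)q_Z)q_Z - 33q_Z.
The leader's first-order condition 227 - (1/2)q_Z = 0 yields q_Z = 454.
Then q_X = (322 - (1/2)·454) = 95.
Total output Q = 549, so price P = 421 - (1/2)·549 = 293/2.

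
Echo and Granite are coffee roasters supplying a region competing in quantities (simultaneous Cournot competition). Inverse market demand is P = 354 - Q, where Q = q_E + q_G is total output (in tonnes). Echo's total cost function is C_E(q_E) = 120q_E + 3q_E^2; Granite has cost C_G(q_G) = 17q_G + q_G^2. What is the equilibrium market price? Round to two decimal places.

255.26

Echo's profit: π_E = (354 - Q)q_E - (120q_E + 3q_E²). Setting ∂π_E/∂q_E = 0: 234 - 8q_E - (q_G) = 0.
Granite's profit: π_G = (354 - Q)q_G - (17q_G + q_G²). Setting ∂π_G/∂q_G = 0: 337 - 4q_G - (q_E) = 0.
Best responses: q_E = (234 - q_G)/8, q_G = (337 - q_E)/4.
Solving the pair: q_E = 599/31, q_G = 79.4194.
Total output Q = 98.7419, so price P = 354 - 98.7419 = 255.2581.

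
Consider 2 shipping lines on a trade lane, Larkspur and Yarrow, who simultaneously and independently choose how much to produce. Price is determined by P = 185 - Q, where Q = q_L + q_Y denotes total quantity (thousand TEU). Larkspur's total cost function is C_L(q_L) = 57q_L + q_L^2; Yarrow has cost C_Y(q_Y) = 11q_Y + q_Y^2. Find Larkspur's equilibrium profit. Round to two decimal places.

Larkspur's profit: π_L = (185 - Q)q_L - (57q_L + q_L²). Setting ∂π_L/∂q_L = 0: 128 - 4q_L - (q_Y) = 0.
Yarrow's first-order condition: 174 - 4q_Y - (q_L) = 0.
Rearranging gives the reaction functions q_L = (128 - q_Y)/4 and q_Y = (174 - q_L)/4.
Solving the pair: q_L = 338/15, q_Y = 568/15.
Price P = 185 - 302/5 = 623/5.
Larkspur's profit: (623/5)·(338/15) - 57·(338/15) - (338/15)² = 1015.5022.

1015.50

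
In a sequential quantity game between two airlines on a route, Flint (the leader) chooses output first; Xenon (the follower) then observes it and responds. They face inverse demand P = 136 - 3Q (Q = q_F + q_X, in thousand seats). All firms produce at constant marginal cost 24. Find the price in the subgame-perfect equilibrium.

The follower Xenon best-responds to any q_F: π_X = (136 - 3Q)q_X - 24q_X.
Setting the follower's marginal profit to zero, 112 - 3q_F - 6q_X = 0, i.e. q_X = (112 - 3q_F)/6.
The leader anticipates this reaction. Substituting into P = 136 - 3Q gives P = 80 - (3/2)q_F, so π_F = (80 - (3/2)q_F)q_F - 24q_F.
The leader's first-order condition 56 - 3q_F = 0 yields q_F = 56/3.
Then q_X = (112 - 3·(56/3))/6 = 28/3.
Total output Q = 28, so price P = 136 - 3·28 = 52.

52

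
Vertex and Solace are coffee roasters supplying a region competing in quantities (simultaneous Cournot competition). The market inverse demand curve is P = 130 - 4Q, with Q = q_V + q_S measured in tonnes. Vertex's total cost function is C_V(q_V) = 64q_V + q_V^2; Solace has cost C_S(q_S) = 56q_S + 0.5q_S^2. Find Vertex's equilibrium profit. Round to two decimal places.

Vertex's profit: π_V = (130 - 4Q)q_V - (64q_V + q_V²). Setting ∂π_V/∂q_V = 0: 66 - 10q_V - 4(q_S) = 0.
Solace's first-order condition: 74 - 9q_S - 4(q_V) = 0.
Best responses: q_V = (66 - 4q_S)/10, q_S = (74 - 4q_V)/9.
Solving the pair: q_V = 149/37, q_S = 238/37.
Price P = 130 - 4·(387/37) = 88.1622.
Vertex's profit: 88.1622·(149/37) - 64·(149/37) - (149/37)² = 81.0847.

81.08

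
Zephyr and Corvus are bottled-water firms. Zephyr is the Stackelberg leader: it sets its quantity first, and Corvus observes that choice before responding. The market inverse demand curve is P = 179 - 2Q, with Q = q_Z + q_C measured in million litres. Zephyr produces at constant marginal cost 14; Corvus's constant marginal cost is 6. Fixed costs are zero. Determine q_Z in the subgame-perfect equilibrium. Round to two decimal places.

39.25

The follower Corvus best-responds to any q_Z: π_C = (179 - 2Q)q_C - 6q_C.
Follower FOC: 173 - 2q_Z - 4q_C = 0, so q_C(q_Z) = (173 - 2q_Z)/4.
Zephyr substitutes q_C(q_Z) into its own profit: π_Z = q_Z(179 - 2q_Z - (173 - 2q_Z)/2) - 14q_Z = (185/2 - q_Z)q_Z - 14q_Z.
Maximising: ∂π_Z/∂q_Z = 157/2 - 2q_Z = 0, giving q_Z = 157/4.
Then q_C = (173 - 2·(157/4))/4 = 189/8.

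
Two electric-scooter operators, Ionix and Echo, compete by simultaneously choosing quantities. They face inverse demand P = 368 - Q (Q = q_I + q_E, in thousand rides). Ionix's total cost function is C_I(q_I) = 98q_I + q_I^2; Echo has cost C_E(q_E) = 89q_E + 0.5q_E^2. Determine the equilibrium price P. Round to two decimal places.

242.82

Ionix's profit: π_I = (368 - Q)q_I - (98q_I + q_I²). Setting ∂π_I/∂q_I = 0: 270 - 4q_I - (q_E) = 0.
Echo's first-order condition: 279 - 3q_E - (q_I) = 0.
Rearranging gives the reaction functions q_I = (270 - q_E)/4 and q_E = (279 - q_I)/3.
Substituting one into the other gives q_I = 531/11 and q_E = 846/11.
Total output Q = 1377/11, so price P = 368 - 1377/11 = 242.8182.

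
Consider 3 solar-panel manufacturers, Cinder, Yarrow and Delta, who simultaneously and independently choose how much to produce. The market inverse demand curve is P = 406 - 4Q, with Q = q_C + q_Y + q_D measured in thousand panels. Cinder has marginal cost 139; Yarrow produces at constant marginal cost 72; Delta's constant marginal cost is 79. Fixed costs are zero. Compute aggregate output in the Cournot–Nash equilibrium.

Cinder's profit: π_C = (406 - 4Q)q_C - (139q_C). Setting ∂π_C/∂q_C = 0: 267 - 8q_C - 4(q_Y + q_D) = 0.
Yarrow's first-order condition: 334 - 8q_Y - 4(q_C + q_D) = 0.
Delta's profit: π_D = (406 - 4Q)q_D - (79q_D). Setting ∂π_D/∂q_D = 0: 327 - 8q_D - 4(q_C + q_Y) = 0.
Adding the 3 conditions: 928 − 8Q − 8Q = 0, i.e. Q = 58.
Back-substituting: q_C = (267 − 232)/4 = 35/4, q_Y = (334 − 232)/4 = 51/2, q_D = (327 − 232)/4 = 95/4.
Total output Q = 35/4 + 51/2 + 95/4 = 58.

58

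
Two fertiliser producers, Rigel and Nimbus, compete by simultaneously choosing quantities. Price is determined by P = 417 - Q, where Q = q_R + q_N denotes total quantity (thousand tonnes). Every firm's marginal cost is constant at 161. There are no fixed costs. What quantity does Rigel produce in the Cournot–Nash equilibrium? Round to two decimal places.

85.33

Each firm earns π_i = (417 - Q)q_i - 161q_i.
Setting ∂π_i/∂q_i = 0 with rivals' quantities fixed: 256 - 2q_i - q_j = 0.
By symmetry each firm produces the same amount; substituting q_j = q_i yields q_i = 256/3.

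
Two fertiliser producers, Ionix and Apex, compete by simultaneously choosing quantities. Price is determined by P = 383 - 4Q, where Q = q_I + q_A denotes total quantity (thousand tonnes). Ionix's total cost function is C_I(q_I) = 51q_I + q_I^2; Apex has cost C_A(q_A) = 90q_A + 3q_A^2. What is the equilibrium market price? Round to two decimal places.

Ionix's profit: π_I = (383 - 4Q)q_I - (51q_I + q_I²). Setting ∂π_I/∂q_I = 0: 332 - 10q_I - 4(q_A) = 0.
Apex's profit: π_A = (383 - 4Q)q_A - (90q_A + 3q_A²). Setting ∂π_A/∂q_A = 0: 293 - 14q_A - 4(q_I) = 0.
Rearranging gives the reaction functions q_I = (332 - 4q_A)/10 and q_A = (293 - 4q_I)/14.
Substituting one into the other gives q_I = 869/31 and q_A = 801/62.
Total output Q = 40.9516, so price P = 383 - 4·40.9516 = 219.1935.

219.19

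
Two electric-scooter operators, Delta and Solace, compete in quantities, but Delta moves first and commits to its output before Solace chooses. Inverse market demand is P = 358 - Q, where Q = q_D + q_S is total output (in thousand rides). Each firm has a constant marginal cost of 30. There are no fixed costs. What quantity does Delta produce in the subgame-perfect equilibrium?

164

Solve by backward induction. Given q_D, the follower Solace maximises π_S = (358 - q_D - q_S)q_S - 30q_S.
∂π_S/∂q_S = 328 - q_D - 2q_S = 0 gives the reaction function q_S = (328 - q_D)/2.
The leader anticipates this reaction. Substituting into P = 358 - Q gives P = 194 - (1/2)q_D, so π_D = (194 - (1/2)q_D)q_D - 30q_D.
Maximising: ∂π_D/∂q_D = 164 - q_D = 0, giving q_D = 164.
Then q_S = (328 - 164)/2 = 82.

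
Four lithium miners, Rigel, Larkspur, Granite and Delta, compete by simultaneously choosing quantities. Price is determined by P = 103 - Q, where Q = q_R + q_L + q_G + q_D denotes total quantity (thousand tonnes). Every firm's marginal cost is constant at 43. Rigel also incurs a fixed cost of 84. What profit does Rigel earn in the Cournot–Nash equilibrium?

Each firm earns π_i = (103 - Q)q_i - 43q_i.
Setting ∂π_i/∂q_i = 0 with rivals' quantities fixed: 60 - 2q_i - Σ_{j≠i} q_j = 0.
By symmetry each firm produces the same amount; substituting Σ_{j≠i} q_j = 3q_i yields q_i = 60/5 = 12.
Price P = 103 - 48 = 55.
Rigel's profit: (55 - 43)·12 - 84 = 60.

60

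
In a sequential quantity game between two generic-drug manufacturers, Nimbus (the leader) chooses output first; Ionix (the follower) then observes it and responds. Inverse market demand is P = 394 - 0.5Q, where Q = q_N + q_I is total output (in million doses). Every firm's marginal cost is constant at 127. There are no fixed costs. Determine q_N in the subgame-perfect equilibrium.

Solve by backward induction. Given q_N, the follower Ionix maximises π_I = (394 - (1/2)q_N - (1/2)q_I)q_I - 127q_I.
∂π_I/∂q_I = 267 - (1/2)q_N - q_I = 0 gives the reaction function q_I = (267 - (1/2)q_N).
Nimbus substitutes q_I(q_N) into its own profit: π_N = q_N(394 - (1/2)q_N - (267 - (1/2)q_N)/2) - 127q_N = (521/2 - (1/4)q_N)q_N - 127q_N.
Maximising: ∂π_N/∂q_N = 267/2 - (1/2)q_N = 0, giving q_N = 267.
Then q_I = (267 - (1/2)·267) = 267/2.

267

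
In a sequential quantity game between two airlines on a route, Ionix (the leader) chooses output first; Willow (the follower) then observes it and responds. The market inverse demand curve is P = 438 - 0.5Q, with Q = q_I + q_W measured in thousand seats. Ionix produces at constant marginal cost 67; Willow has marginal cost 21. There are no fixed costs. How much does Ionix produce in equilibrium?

325

The follower Willow best-responds to any q_I: π_W = (438 - 0.5Q)q_W - 21q_W.
Follower FOC: 417 - (1/2)q_I - q_W = 0, so q_W(q_I) = (417 - (1/2)q_I).
Ionix substitutes q_W(q_I) into its own profit: π_I = q_I(438 - (1/2)q_I - (417 - (1/2)q_I)/2) - 67q_I = (459/2 - (1/4)q_I)q_I - 67q_I.
Leader FOC: 325/2 - (1/2)q_I = 0, so q_I = 325.
Then q_W = (417 - (1/2)·325) = 509/2.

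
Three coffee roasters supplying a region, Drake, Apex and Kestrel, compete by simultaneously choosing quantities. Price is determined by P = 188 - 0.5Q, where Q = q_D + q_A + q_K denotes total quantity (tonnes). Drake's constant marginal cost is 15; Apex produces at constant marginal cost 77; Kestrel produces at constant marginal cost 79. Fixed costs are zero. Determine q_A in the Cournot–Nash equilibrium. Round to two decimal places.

Drake's profit: π_D = (188 - 0.5Q)q_D - (15q_D). Setting ∂π_D/∂q_D = 0: 173 - q_D - (1/2)(q_A + q_K) = 0.
Apex's first-order condition: 111 - q_A - (1/2)(q_D + q_K) = 0.
Kestrel's profit: π_K = (188 - 0.5Q)q_K - (79q_K). Setting ∂π_K/∂q_K = 0: 109 - q_K - (1/2)(q_D + q_A) = 0.
Adding the 3 first-order conditions: 393 − 2Q = 0, so Q = 393/2.
Back-substituting: q_D = (173 − 393/4)/(1/2) = 299/2, q_A = (111 − 393/4)/(1/2) = 51/2, q_K = (109 − 393/4)/(1/2) = 43/2.

25.50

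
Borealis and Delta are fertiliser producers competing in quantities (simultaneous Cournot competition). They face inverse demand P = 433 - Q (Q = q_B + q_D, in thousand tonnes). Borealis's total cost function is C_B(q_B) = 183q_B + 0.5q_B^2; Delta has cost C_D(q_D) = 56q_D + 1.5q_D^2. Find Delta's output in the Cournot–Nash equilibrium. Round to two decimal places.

62.93

Borealis's profit: π_B = (433 - Q)q_B - (183q_B + (1/2)q_B²). Setting ∂π_B/∂q_B = 0: 250 - 3q_B - (q_D) = 0.
Delta's first-order condition: 377 - 5q_D - (q_B) = 0.
So q_B = (250 - q_D)/3 and q_D = (377 - q_B)/5.
Solving the pair: q_B = 873/14, q_D = 881/14.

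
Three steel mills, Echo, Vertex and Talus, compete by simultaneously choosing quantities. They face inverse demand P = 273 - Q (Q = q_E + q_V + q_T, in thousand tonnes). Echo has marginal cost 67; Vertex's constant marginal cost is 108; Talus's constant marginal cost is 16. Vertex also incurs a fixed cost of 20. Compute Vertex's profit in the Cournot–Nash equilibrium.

Echo's profit: π_E = (273 - Q)q_E - (67q_E). Setting ∂π_E/∂q_E = 0: 206 - 2q_E - (q_V + q_T) = 0.
Vertex's first-order condition: 165 - 2q_V - (q_E + q_T) = 0.
Talus's profit: π_T = (273 - Q)q_T - (16q_T). Setting ∂π_T/∂q_T = 0: 257 - 2q_T - (q_E + q_V) = 0.
Adding the 3 conditions: 628 − 2Q − 2Q = 0, i.e. Q = 157.
Back-substituting: q_E = (206 − 157) = 49, q_V = (165 − 157) = 8, q_T = (257 − 157) = 100.
Price P = 273 - 157 = 116.
Vertex's profit: (116 - 108)·8 - 20 = 44.

44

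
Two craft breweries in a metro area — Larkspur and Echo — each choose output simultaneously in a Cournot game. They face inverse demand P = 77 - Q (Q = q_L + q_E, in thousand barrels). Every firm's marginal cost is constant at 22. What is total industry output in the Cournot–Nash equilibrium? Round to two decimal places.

A representative firm's profit is π_i = q_i(77 - Q) - 22q_i.
Setting ∂π_i/∂q_i = 0 with rivals' quantities fixed: 55 - 2q_i - q_j = 0.
With identical firms every q_j equals q_i, so q_j = q_i and 55 = 3q_i, giving q_i = 55/3.
Total output Q = 55/3 + 55/3 = 110/3.

36.67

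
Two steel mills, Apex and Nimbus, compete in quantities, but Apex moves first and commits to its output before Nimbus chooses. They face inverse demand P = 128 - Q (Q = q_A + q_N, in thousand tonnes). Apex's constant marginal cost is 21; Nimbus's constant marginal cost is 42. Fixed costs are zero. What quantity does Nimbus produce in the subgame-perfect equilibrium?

11

The follower Nimbus best-responds to any q_A: π_N = (128 - Q)q_N - 42q_N.
Follower FOC: 86 - q_A - 2q_N = 0, so q_N(q_A) = (86 - q_A)/2.
The leader anticipates this reaction. Substituting into P = 128 - Q gives P = 85 - (1/2)q_A, so π_A = (85 - (1/2)q_A)q_A - 21q_A.
The leader's first-order condition 64 - q_A = 0 yields q_A = 64.
Then q_N = (86 - 64)/2 = 11.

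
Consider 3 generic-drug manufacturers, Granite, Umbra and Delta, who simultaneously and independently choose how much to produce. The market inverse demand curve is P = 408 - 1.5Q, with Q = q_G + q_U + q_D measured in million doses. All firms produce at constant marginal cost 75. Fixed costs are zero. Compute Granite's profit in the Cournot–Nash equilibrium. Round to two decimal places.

4620.38

A representative firm's profit is π_i = q_i(408 - 1.5Q) - 75q_i.
First-order condition (treating rivals' output as given): 333 - 3q_i - (3/2)·Σ_{j≠i} q_j = 0.
With identical firms every q_j equals q_i, so Σ_{j≠i} q_j = 2q_i and 333 = 6q_i, giving q_i = 111/2.
Price P = 408 - (3/2)·(333/2) = 633/4.
Granite's profit: (633/4 - 75)·(111/2) = 4620.3750.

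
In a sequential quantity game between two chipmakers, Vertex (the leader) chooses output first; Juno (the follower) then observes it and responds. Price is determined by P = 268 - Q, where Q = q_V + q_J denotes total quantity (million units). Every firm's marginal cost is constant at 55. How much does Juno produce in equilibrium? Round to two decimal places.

53.25

The follower Juno best-responds to any q_V: π_J = (268 - Q)q_J - 55q_J.
Follower FOC: 213 - q_V - 2q_J = 0, so q_J(q_V) = (213 - q_V)/2.
Vertex substitutes q_J(q_V) into its own profit: π_V = q_V(268 - q_V - (213 - q_V)/2) - 55q_V = (323/2 - (1/2)q_V)q_V - 55q_V.
Maximising: ∂π_V/∂q_V = 213/2 - q_V = 0, giving q_V = 213/2.
Then q_J = (213 - 213/2)/2 = 213/4.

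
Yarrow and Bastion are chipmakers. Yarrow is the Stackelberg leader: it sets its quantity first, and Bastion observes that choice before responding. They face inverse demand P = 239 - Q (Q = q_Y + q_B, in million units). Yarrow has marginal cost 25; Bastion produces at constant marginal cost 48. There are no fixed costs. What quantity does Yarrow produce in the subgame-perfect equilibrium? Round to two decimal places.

Solve by backward induction. Given q_Y, the follower Bastion maximises π_B = (239 - q_Y - q_B)q_B - 48q_B.
Follower FOC: 191 - q_Y - 2q_B = 0, so q_B(q_Y) = (191 - q_Y)/2.
The leader anticipates this reaction. Substituting into P = 239 - Q gives P = 287/2 - (1/2)q_Y, so π_Y = (287/2 - (1/2)q_Y)q_Y - 25q_Y.
The leader's first-order condition 237/2 - q_Y = 0 yields q_Y = 237/2.
Then q_B = (191 - 237/2)/2 = 145/4.

118.50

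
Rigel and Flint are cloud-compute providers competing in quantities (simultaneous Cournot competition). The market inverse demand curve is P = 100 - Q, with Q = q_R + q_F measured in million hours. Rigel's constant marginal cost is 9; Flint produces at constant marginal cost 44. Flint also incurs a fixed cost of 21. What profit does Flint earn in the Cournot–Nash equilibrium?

28

Rigel's profit: π_R = (100 - Q)q_R - (9q_R). Setting ∂π_R/∂q_R = 0: 91 - 2q_R - (q_F) = 0.
Flint's first-order condition: 56 - 2q_F - (q_R) = 0.
Rearranging gives the reaction functions q_R = (91 - q_F)/2 and q_F = (56 - q_R)/2.
Solving the pair: q_R = 42, q_F = 7.
Price P = 100 - 49 = 51.
Flint's profit: (51 - 44)·7 - 21 = 28.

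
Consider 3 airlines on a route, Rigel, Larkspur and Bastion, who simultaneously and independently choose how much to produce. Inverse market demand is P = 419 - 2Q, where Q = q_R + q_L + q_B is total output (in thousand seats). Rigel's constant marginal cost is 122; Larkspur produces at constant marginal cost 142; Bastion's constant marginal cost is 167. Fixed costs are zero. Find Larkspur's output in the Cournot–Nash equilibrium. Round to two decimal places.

35.25

Rigel's profit: π_R = (419 - 2Q)q_R - (122q_R). Setting ∂π_R/∂q_R = 0: 297 - 4q_R - 2(q_L + q_B) = 0.
Larkspur's profit: π_L = (419 - 2Q)q_L - (142q_L). Setting ∂π_L/∂q_L = 0: 277 - 4q_L - 2(q_R + q_B) = 0.
Bastion's profit: π_B = (419 - 2Q)q_B - (167q_B). Setting ∂π_B/∂q_B = 0: 252 - 4q_B - 2(q_R + q_L) = 0.
Adding the 3 first-order conditions: 826 − 8Q = 0, so Q = 413/4.
Back-substituting: q_R = (297 − 413/2)/2 = 181/4, q_L = (277 − 413/2)/2 = 141/4, q_B = (252 − 413/2)/2 = 91/4.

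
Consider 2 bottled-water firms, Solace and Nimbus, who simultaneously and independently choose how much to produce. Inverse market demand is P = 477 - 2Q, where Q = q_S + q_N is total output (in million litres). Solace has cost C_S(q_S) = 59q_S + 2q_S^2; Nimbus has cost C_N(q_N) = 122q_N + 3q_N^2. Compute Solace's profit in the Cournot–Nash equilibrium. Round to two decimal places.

Solace's profit: π_S = (477 - 2Q)q_S - (59q_S + 2q_S²). Setting ∂π_S/∂q_S = 0: 418 - 8q_S - 2(q_N) = 0.
Nimbus's profit: π_N = (477 - 2Q)q_N - (122q_N + 3q_N²). Setting ∂π_N/∂q_N = 0: 355 - 10q_N - 2(q_S) = 0.
Rearranging gives the reaction functions q_S = (418 - 2q_N)/8 and q_N = (355 - 2q_S)/10.
Solving the pair: q_S = 1735/38, q_N = 501/19.
Price P = 477 - 2·72.0263 = 332.9474.
Solace's profit: 332.9474·(1735/38) - 59·(1735/38) - 2(1735/38)² = 8338.5734.

8338.57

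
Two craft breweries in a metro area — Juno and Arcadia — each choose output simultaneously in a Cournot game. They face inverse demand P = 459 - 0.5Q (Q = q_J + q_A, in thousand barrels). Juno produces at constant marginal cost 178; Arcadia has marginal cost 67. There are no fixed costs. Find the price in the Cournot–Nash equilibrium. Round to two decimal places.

Juno's profit: π_J = (459 - 0.5Q)q_J - (178q_J). Setting ∂π_J/∂q_J = 0: 281 - q_J - (1/2)(q_A) = 0.
Arcadia's first-order condition: 392 - q_A - (1/2)(q_J) = 0.
Best responses: q_J = (281 - (1/2)q_A), q_A = (392 - (1/2)q_J).
Solving the pair: q_J = 340/3, q_A = 1006/3.
Total output Q = 1346/3, so price P = 459 - (1/2)·(1346/3) = 704/3.

234.67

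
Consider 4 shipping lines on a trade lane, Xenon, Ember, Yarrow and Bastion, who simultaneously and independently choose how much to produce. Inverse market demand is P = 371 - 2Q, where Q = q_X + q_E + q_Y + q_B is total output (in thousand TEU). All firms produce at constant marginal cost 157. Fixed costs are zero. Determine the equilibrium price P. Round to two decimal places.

199.80

Each firm earns π_i = (371 - 2Q)q_i - 157q_i.
Setting ∂π_i/∂q_i = 0 with rivals' quantities fixed: 214 - 4q_i - 2·Σ_{j≠i} q_j = 0.
With identical firms every q_j equals q_i, so Σ_{j≠i} q_j = 3q_i and 214 = 10q_i, giving q_i = 107/5.
Total output Q = 428/5, so price P = 371 - 2·(428/5) = 999/5.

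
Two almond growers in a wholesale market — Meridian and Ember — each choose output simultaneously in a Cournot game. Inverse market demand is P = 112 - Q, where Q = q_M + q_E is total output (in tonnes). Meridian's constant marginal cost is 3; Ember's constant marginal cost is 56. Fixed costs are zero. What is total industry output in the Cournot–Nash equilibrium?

Meridian's profit: π_M = (112 - Q)q_M - (3q_M). Setting ∂π_M/∂q_M = 0: 109 - 2q_M - (q_E) = 0.
Ember's first-order condition: 56 - 2q_E - (q_M) = 0.
So q_M = (109 - q_E)/2 and q_E = (56 - q_M)/2.
Solving the pair: q_M = 54, q_E = 1.
Total output Q = 54 + 1 = 55.

55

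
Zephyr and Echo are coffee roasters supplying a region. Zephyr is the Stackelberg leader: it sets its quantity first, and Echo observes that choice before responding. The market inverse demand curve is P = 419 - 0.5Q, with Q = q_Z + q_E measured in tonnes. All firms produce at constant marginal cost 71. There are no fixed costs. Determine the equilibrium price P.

158

The follower Echo best-responds to any q_Z: π_E = (419 - 0.5Q)q_E - 71q_E.
∂π_E/∂q_E = 348 - (1/2)q_Z - q_E = 0 gives the reaction function q_E = (348 - (1/2)q_Z).
Zephyr substitutes q_E(q_Z) into its own profit: π_Z = q_Z(419 - (1/2)q_Z - (348 - (1/2)q_Z)/2) - 71q_Z = (245 - (1/4)q_Z)q_Z - 71q_Z.
The leader's first-order condition 174 - (1/2)q_Z = 0 yields q_Z = 348.
Then q_E = (348 - (1/2)·348) = 174.
Total output Q = 522, so price P = 419 - (1/2)·522 = 158.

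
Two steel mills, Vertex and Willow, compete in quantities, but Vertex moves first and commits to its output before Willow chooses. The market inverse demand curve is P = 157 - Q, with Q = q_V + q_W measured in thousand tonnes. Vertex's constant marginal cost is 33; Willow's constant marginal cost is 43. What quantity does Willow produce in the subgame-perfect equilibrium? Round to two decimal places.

23.50

The follower Willow best-responds to any q_V: π_W = (157 - Q)q_W - 43q_W.
Setting the follower's marginal profit to zero, 114 - q_V - 2q_W = 0, i.e. q_W = (114 - q_V)/2.
The leader anticipates this reaction. Substituting into P = 157 - Q gives P = 100 - (1/2)q_V, so π_V = (100 - (1/2)q_V)q_V - 33q_V.
The leader's first-order condition 67 - q_V = 0 yields q_V = 67.
Then q_W = (114 - 67)/2 = 47/2.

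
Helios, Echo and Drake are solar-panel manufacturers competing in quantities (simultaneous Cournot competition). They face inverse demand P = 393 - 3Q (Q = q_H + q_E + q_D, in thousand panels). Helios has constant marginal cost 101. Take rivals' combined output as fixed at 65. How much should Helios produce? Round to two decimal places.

16.17

With rivals' combined output fixed at 65, Helios's profit is π_H = (393 - 3·65 - 3q_H)q_H - (101q_H) = (198 - 3q_H)q_H - (101q_H).
∂π_H/∂q_H = 97 - 6q_H = 0, so q_H = 97/6.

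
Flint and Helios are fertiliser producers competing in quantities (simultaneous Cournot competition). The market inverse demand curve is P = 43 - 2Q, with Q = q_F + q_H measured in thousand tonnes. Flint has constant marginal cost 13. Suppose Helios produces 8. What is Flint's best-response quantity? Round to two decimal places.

With the rival's output fixed at 8, Flint's profit is π_F = (43 - 2·8 - 2q_F)q_F - (13q_F) = (27 - 2q_F)q_F - (13q_F).
∂π_F/∂q_F = 14 - 4q_F = 0, so q_F = 7/2.

3.50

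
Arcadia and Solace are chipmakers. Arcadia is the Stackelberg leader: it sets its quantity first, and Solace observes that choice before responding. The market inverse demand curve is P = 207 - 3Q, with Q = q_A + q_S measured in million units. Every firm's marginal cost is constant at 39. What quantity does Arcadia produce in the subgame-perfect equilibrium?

28

The follower Solace best-responds to any q_A: π_S = (207 - 3Q)q_S - 39q_S.
Setting the follower's marginal profit to zero, 168 - 3q_A - 6q_S = 0, i.e. q_S = (168 - 3q_A)/6.
Arcadia substitutes q_S(q_A) into its own profit: π_A = q_A(207 - 3q_A - (168 - 3q_A)/2) - 39q_A = (123 - (3/2)q_A)q_A - 39q_A.
The leader's first-order condition 84 - 3q_A = 0 yields q_A = 28.
Then q_S = (168 - 3·28)/6 = 14.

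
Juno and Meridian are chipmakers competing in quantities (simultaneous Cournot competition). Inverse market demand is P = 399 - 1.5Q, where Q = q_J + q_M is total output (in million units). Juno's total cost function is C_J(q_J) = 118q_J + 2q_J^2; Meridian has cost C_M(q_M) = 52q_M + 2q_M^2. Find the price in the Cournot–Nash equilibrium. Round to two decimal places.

288.18

Juno's profit: π_J = (399 - 1.5Q)q_J - (118q_J + 2q_J²). Setting ∂π_J/∂q_J = 0: 281 - 7q_J - (3/2)(q_M) = 0.
Meridian's profit: π_M = (399 - 1.5Q)q_M - (52q_M + 2q_M²). Setting ∂π_M/∂q_M = 0: 347 - 7q_M - (3/2)(q_J) = 0.
Rearranging gives the reaction functions q_J = (281 - (3/2)q_M)/7 and q_M = (347 - (3/2)q_J)/7.
Solving the pair: q_J = 526/17, q_M = 730/17.
Total output Q = 1256/17, so price P = 399 - (3/2)·(1256/17) = 288.1765.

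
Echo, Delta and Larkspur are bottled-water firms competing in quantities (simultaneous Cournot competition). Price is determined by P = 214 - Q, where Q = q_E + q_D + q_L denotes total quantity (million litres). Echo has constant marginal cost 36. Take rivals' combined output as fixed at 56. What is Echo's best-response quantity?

With rivals' combined output fixed at 56, Echo's profit is π_E = (214 - 56 - q_E)q_E - (36q_E) = (158 - q_E)q_E - (36q_E).
∂π_E/∂q_E = 122 - 2q_E = 0, so q_E = 61.

61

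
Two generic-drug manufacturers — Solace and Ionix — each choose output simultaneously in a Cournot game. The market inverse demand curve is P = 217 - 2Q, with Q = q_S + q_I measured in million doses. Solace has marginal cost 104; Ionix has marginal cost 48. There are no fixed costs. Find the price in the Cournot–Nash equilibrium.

Solace's profit: π_S = (217 - 2Q)q_S - (104q_S). Setting ∂π_S/∂q_S = 0: 113 - 4q_S - 2(q_I) = 0.
Ionix's profit: π_I = (217 - 2Q)q_I - (48q_I). Setting ∂π_I/∂q_I = 0: 169 - 4q_I - 2(q_S) = 0.
So q_S = (113 - 2q_I)/4 and q_I = (169 - 2q_S)/4.
Substituting one into the other gives q_S = 19/2 and q_I = 75/2.
Total output Q = 47, so price P = 217 - 2·47 = 123.

123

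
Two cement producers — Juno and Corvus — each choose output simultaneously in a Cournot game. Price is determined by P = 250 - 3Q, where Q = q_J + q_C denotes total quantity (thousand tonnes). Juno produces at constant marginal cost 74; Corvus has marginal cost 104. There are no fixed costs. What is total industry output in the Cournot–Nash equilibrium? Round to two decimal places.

Juno's profit: π_J = (250 - 3Q)q_J - (74q_J). Setting ∂π_J/∂q_J = 0: 176 - 6q_J - 3(q_C) = 0.
Corvus's first-order condition: 146 - 6q_C - 3(q_J) = 0.
Rearranging gives the reaction functions q_J = (176 - 3q_C)/6 and q_C = (146 - 3q_J)/6.
Substituting one into the other gives q_J = 206/9 and q_C = 116/9.
Total output Q = 206/9 + 116/9 = 322/9.

35.78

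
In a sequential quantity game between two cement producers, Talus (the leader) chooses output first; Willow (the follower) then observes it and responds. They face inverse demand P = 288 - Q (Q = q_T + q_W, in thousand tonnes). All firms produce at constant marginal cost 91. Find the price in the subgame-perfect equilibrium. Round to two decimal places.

Solve by backward induction. Given q_T, the follower Willow maximises π_W = (288 - q_T - q_W)q_W - 91q_W.
∂π_W/∂q_W = 197 - q_T - 2q_W = 0 gives the reaction function q_W = (197 - q_T)/2.
Talus substitutes q_W(q_T) into its own profit: π_T = q_T(288 - q_T - (197 - q_T)/2) - 91q_T = (379/2 - (1/2)q_T)q_T - 91q_T.
The leader's first-order condition 197/2 - q_T = 0 yields q_T = 197/2.
Then q_W = (197 - 197/2)/2 = 197/4.
Total output Q = 591/4, so price P = 288 - 591/4 = 561/4.

140.25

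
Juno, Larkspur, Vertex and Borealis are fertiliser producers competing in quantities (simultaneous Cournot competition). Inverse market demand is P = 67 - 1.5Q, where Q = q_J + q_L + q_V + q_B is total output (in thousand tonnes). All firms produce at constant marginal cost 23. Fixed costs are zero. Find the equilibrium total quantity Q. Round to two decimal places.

Each firm earns π_i = (67 - 1.5Q)q_i - 23q_i.
First-order condition (treating rivals' output as given): 44 - 3q_i - (3/2)·Σ_{j≠i} q_j = 0.
By symmetry each firm produces the same amount; substituting Σ_{j≠i} q_j = 3q_i yields q_i = 44/(15/2) = 88/15.
Total output Q = 88/15 + 88/15 + 88/15 + 88/15 = 352/15.

23.47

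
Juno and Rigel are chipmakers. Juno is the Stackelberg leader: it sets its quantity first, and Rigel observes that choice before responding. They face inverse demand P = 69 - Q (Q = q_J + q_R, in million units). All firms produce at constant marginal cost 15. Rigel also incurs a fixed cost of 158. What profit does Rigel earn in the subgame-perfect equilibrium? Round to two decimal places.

The follower Rigel best-responds to any q_J: π_R = (69 - Q)q_R - 15q_R.
∂π_R/∂q_R = 54 - q_J - 2q_R = 0 gives the reaction function q_R = (54 - q_J)/2.
The leader anticipates this reaction. Substituting into P = 69 - Q gives P = 42 - (1/2)q_J, so π_J = (42 - (1/2)q_J)q_J - 15q_J.
Maximising: ∂π_J/∂q_J = 27 - q_J = 0, giving q_J = 27.
Then q_R = (54 - 27)/2 = 27/2.
Price P = 69 - 81/2 = 57/2.
Rigel's profit: (57/2 - 15)·(27/2) - 158 = 97/4.

24.25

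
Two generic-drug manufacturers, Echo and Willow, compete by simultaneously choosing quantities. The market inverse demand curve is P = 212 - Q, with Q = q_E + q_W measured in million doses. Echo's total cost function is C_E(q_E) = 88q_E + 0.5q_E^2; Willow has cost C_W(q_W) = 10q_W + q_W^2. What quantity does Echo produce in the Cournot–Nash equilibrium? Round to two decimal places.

26.73

Echo's profit: π_E = (212 - Q)q_E - (88q_E + (1/2)q_E²). Setting ∂π_E/∂q_E = 0: 124 - 3q_E - (q_W) = 0.
Willow's first-order condition: 202 - 4q_W - (q_E) = 0.
So q_E = (124 - q_W)/3 and q_W = (202 - q_E)/4.
Substituting one into the other gives q_E = 294/11 and q_W = 482/11.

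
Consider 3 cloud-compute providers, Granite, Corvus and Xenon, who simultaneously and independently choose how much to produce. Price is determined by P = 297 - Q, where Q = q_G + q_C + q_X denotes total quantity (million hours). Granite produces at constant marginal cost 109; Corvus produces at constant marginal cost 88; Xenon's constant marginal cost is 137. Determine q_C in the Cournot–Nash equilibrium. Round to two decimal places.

69.75

Granite's profit: π_G = (297 - Q)q_G - (109q_G). Setting ∂π_G/∂q_G = 0: 188 - 2q_G - (q_C + q_X) = 0.
Corvus's first-order condition: 209 - 2q_C - (q_G + q_X) = 0.
Xenon's profit: π_X = (297 - Q)q_X - (137q_X). Setting ∂π_X/∂q_X = 0: 160 - 2q_X - (q_G + q_C) = 0.
Adding the 3 first-order conditions: 557 − 4Q = 0, so Q = 557/4.
Back-substituting: q_G = (188 − 557/4) = 195/4, q_C = (209 − 557/4) = 279/4, q_X = (160 − 557/4) = 83/4.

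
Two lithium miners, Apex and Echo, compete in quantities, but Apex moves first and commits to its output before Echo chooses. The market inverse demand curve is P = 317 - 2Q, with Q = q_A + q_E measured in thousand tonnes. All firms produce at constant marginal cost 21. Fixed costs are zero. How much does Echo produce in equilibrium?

Solve by backward induction. Given q_A, the follower Echo maximises π_E = (317 - 2q_A - 2q_E)q_E - 21q_E.
Setting the follower's marginal profit to zero, 296 - 2q_A - 4q_E = 0, i.e. q_E = (296 - 2q_A)/4.
The leader anticipates this reaction. Substituting into P = 317 - 2Q gives P = 169 - q_A, so π_A = (169 - q_A)q_A - 21q_A.
Leader FOC: 148 - 2q_A = 0, so q_A = 74.
Then q_E = (296 - 2·74)/4 = 37.

37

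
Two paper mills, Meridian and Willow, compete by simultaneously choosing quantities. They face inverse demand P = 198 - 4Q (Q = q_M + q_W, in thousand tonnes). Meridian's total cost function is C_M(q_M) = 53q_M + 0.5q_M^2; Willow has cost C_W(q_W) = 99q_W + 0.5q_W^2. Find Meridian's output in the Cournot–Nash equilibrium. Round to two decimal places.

Meridian's profit: π_M = (198 - 4Q)q_M - (53q_M + (1/2)q_M²). Setting ∂π_M/∂q_M = 0: 145 - 9q_M - 4(q_W) = 0.
Willow's profit: π_W = (198 - 4Q)q_W - (99q_W + (1/2)q_W²). Setting ∂π_W/∂q_W = 0: 99 - 9q_W - 4(q_M) = 0.
Best responses: q_M = (145 - 4q_W)/9, q_W = (99 - 4q_M)/9.
Solving the pair: q_M = 909/65, q_W = 311/65.

13.98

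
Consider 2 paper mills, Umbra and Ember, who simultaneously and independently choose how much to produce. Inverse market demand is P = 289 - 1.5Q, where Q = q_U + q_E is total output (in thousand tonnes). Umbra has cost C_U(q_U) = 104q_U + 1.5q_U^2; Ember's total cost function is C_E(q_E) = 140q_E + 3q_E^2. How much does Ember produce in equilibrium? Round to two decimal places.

11.91

Umbra's profit: π_U = (289 - 1.5Q)q_U - (104q_U + (3/2)q_U²). Setting ∂π_U/∂q_U = 0: 185 - 6q_U - (3/2)(q_E) = 0.
Ember's first-order condition: 149 - 9q_E - (3/2)(q_U) = 0.
So q_U = (185 - (3/2)q_E)/6 and q_E = (149 - (3/2)q_U)/9.
Substituting one into the other gives q_U = 1922/69 and q_E = 274/23.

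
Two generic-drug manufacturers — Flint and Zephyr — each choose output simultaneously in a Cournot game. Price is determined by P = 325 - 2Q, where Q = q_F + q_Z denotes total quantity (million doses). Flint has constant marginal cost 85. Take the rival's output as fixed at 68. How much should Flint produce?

26

With the rival's output fixed at 68, Flint's profit is π_F = (325 - 2·68 - 2q_F)q_F - (85q_F) = (189 - 2q_F)q_F - (85q_F).
∂π_F/∂q_F = 104 - 4q_F = 0, so q_F = 26.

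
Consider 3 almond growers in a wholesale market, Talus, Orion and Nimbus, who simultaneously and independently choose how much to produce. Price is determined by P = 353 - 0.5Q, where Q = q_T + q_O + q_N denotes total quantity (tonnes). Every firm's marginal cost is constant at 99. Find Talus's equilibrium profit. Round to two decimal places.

8064.50

A representative firm's profit is π_i = q_i(353 - 0.5Q) - 99q_i.
Setting ∂π_i/∂q_i = 0 with rivals' quantities fixed: 254 - q_i - (1/2)·Σ_{j≠i} q_j = 0.
By symmetry each firm produces the same amount; substituting Σ_{j≠i} q_j = 2q_i yields q_i = 254/2 = 127.
Price P = 353 - (1/2)·381 = 325/2.
Talus's profit: (325/2 - 99)·127 = 8064.5000.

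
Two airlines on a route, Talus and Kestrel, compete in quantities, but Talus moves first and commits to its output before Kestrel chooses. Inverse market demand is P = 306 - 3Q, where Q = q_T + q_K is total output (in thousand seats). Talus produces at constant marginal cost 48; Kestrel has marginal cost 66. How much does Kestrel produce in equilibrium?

Solve by backward induction. Given q_T, the follower Kestrel maximises π_K = (306 - 3q_T - 3q_K)q_K - 66q_K.
Follower FOC: 240 - 3q_T - 6q_K = 0, so q_K(q_T) = (240 - 3q_T)/6.
The leader anticipates this reaction. Substituting into P = 306 - 3Q gives P = 186 - (3/2)q_T, so π_T = (186 - (3/2)q_T)q_T - 48q_T.
Leader FOC: 138 - 3q_T = 0, so q_T = 46.
Then q_K = (240 - 3·46)/6 = 17.

17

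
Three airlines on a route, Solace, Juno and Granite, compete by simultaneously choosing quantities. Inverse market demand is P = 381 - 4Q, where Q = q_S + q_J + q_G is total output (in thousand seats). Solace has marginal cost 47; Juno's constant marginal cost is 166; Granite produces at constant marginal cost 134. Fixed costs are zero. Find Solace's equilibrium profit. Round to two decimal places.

Solace's profit: π_S = (381 - 4Q)q_S - (47q_S). Setting ∂π_S/∂q_S = 0: 334 - 8q_S - 4(q_J + q_G) = 0.
Juno's first-order condition: 215 - 8q_J - 4(q_S + q_G) = 0.
Granite's profit: π_G = (381 - 4Q)q_G - (134q_G). Setting ∂π_G/∂q_G = 0: 247 - 8q_G - 4(q_S + q_J) = 0.
Adding the 3 conditions: 796 − 8Q − 8Q = 0, i.e. Q = 199/4.
Back-substituting: q_S = (334 − 199)/4 = 135/4, q_J = (215 − 199)/4 = 4, q_G = (247 − 199)/4 = 12.
Price P = 381 - 4·(199/4) = 182.
Solace's profit: (182 - 47)·(135/4) = 4556.2500.

4556.25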